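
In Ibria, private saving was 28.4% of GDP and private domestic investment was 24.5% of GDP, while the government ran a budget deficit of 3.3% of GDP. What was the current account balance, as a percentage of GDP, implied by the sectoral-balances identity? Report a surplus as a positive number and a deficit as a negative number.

By the sectoral-balances identity, CA = (S_private - I) + (T - G).
Private balance = 28.4 - 24.5 = 3.9
Government balance (T - G) = -3.3
CA = 3.9 + (-3.3) = 0.6

0.6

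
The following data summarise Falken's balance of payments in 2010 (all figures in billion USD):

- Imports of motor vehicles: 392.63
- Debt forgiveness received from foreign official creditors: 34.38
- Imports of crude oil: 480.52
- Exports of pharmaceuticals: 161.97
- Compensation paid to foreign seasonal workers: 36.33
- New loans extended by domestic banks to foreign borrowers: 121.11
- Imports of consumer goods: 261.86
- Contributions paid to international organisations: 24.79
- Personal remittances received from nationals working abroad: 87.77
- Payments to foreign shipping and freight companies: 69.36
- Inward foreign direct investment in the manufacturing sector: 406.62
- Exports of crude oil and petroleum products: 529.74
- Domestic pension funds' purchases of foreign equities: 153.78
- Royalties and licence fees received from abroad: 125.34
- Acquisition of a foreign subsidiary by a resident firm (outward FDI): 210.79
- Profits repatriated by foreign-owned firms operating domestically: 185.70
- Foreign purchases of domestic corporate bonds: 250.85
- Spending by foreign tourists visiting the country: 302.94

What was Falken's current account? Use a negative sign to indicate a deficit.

Goods: 529.74 - 392.63 + 161.97 - 261.86 - 480.52 = -443.30
Services: 125.34 + 302.94 - 69.36 = 358.92
Primary income: -36.33 - 185.70 = -222.03
Secondary income: -24.79 + 87.77 = 62.98
Current account = (-443.30) + 358.92 + (-222.03) + 62.98 = -243.43
(Excluded from the current account — capital account: debt forgiveness received from foreign official creditors 34.38; financial account: new loans extended by domestic banks to foreign borrowers 121.11, inward foreign direct investment in the manufacturing sector 406.62, domestic pension funds' purchases of foreign equities 153.78, acquisition of a foreign subsidiary by a resident firm (outward FDI) 210.79, foreign purchases of domestic corporate bonds 250.85.)

-243.43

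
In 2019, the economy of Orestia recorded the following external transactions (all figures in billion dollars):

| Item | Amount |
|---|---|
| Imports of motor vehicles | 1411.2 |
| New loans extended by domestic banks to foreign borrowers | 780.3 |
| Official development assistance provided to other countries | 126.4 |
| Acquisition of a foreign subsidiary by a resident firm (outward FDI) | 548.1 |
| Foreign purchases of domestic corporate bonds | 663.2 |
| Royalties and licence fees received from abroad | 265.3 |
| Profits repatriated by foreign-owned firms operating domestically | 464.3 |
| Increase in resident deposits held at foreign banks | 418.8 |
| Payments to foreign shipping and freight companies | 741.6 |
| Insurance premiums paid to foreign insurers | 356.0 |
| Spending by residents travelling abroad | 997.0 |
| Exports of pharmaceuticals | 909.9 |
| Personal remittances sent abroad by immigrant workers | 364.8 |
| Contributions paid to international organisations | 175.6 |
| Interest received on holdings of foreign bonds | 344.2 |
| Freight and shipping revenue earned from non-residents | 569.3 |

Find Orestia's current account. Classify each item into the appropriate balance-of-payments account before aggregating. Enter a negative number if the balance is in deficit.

-2548.2

Goods: 909.9 - 1411.2 = -501.3
Services: 265.3 - 997.0 - 741.6 + 569.3 - 356.0 = -1260.0
Primary income: -464.3 + 344.2 = -120.1
Secondary income: -126.4 - 175.6 - 364.8 = -666.8
Current account = (-501.3) + (-1260.0) + (-120.1) + (-666.8) = -2548.2
(Excluded from the current account — financial account: new loans extended by domestic banks to foreign borrowers 780.3, acquisition of a foreign subsidiary by a resident firm (outward FDI) 548.1, foreign purchases of domestic corporate bonds 663.2, increase in resident deposits held at foreign banks 418.8.)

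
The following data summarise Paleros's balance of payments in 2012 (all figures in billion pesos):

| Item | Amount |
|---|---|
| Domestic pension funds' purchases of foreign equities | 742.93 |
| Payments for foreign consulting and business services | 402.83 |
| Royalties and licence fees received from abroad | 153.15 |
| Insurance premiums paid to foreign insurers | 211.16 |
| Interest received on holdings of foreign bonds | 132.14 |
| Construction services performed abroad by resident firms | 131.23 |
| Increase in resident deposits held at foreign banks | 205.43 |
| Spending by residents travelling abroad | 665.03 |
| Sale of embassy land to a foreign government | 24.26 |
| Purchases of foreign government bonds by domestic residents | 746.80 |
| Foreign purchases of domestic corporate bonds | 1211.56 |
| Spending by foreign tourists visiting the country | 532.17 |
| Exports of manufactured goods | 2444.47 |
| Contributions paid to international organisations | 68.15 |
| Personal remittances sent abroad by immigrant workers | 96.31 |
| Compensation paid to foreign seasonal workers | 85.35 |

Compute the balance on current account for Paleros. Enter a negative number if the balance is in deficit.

1864.33

Goods: 2444.47
Services: 131.23 - 665.03 + 532.17 + 153.15 - 402.83 - 211.16 = -462.47
Primary income: 132.14 - 85.35 = 46.79
Secondary income: -68.15 - 96.31 = -164.46
Current account = 2444.47 + (-462.47) + 46.79 + (-164.46) = 1864.33
(Excluded from the current account — financial account: domestic pension funds' purchases of foreign equities 742.93, increase in resident deposits held at foreign banks 205.43, purchases of foreign government bonds by domestic residents 746.80, foreign purchases of domestic corporate bonds 1211.56; capital account: sale of embassy land to a foreign government 24.26.)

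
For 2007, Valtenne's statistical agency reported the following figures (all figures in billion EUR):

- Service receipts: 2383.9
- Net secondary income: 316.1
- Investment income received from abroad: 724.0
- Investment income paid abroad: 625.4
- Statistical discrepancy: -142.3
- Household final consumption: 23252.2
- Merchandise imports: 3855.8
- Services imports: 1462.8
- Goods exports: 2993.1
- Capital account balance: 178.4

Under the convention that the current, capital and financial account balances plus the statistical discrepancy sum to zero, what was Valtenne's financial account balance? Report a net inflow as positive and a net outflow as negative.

Goods balance = 2993.1 - 3855.8 = -862.7
Services balance = 2383.9 - 1462.8 = 921.1
Trade balance (goods + services) = -862.7 + 921.1 = 58.4
Net primary income = 724.0 - 625.4 = 98.6
Net secondary income = 316.1
Current account = 58.4 + 98.6 + 316.1 = 473.1
Financial account = -(473.1 + 178.4 + (-142.3)) = -509.2

-509.2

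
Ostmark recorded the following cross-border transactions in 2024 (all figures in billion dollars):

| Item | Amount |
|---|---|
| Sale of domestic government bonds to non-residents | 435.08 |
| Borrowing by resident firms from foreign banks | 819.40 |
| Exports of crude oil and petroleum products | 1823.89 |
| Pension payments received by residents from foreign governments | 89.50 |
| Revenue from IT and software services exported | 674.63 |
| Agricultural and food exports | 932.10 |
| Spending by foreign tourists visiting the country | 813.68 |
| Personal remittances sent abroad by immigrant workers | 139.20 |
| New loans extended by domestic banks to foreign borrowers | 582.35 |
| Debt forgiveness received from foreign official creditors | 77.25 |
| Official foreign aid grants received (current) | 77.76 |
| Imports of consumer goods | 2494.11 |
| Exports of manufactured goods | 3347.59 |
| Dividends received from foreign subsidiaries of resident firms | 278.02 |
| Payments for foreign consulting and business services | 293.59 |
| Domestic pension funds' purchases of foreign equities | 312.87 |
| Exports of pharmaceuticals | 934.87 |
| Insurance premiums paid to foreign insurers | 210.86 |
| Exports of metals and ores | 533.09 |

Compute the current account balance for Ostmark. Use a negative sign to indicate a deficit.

Goods: 934.87 - 2494.11 + 533.09 + 932.10 + 1823.89 + 3347.59 = 5077.43
Services: 813.68 - 293.59 - 210.86 + 674.63 = 983.86
Primary income: 278.02
Secondary income: 89.50 + 77.76 - 139.20 = 28.06
Current account = 5077.43 + 983.86 + 278.02 + 28.06 = 6367.37
(Excluded from the current account — financial account: sale of domestic government bonds to non-residents 435.08, borrowing by resident firms from foreign banks 819.40, new loans extended by domestic banks to foreign borrowers 582.35, domestic pension funds' purchases of foreign equities 312.87; capital account: debt forgiveness received from foreign official creditors 77.25.)

6367.37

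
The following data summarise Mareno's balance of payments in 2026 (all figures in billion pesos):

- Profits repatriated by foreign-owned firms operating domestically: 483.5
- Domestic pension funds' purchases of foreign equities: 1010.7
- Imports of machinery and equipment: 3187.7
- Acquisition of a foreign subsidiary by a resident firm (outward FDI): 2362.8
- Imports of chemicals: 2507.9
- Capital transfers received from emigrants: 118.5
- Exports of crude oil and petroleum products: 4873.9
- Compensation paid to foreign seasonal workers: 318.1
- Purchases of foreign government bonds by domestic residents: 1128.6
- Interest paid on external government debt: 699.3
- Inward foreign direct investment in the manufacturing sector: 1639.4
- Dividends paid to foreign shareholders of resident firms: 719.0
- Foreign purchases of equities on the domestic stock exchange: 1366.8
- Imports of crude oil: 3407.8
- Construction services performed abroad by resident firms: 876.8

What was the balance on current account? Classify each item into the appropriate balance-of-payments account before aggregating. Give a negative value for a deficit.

-5572.6

Goods: -3407.8 - 3187.7 + 4873.9 - 2507.9 = -4229.5
Services: 876.8
Primary income: -699.3 - 483.5 - 318.1 - 719.0 = -2219.9
Current account = (-4229.5) + 876.8 + (-2219.9) = -5572.6
(Excluded from the current account — financial account: domestic pension funds' purchases of foreign equities 1010.7, acquisition of a foreign subsidiary by a resident firm (outward FDI) 2362.8, purchases of foreign government bonds by domestic residents 1128.6, inward foreign direct investment in the manufacturing sector 1639.4, foreign purchases of equities on the domestic stock exchange 1366.8; capital account: capital transfers received from emigrants 118.5.)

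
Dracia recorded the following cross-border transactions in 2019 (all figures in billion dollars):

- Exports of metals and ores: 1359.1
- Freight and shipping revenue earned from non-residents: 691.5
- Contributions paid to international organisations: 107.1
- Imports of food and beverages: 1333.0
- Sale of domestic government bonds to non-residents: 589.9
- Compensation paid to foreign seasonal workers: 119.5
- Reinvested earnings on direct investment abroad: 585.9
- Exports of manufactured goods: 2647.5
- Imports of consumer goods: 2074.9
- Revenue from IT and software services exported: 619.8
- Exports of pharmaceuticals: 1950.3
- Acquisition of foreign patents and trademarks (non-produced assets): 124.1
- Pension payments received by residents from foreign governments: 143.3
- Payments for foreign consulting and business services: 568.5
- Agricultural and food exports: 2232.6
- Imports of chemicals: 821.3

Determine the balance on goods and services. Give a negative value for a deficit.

Goods: 2647.5 - 1333.0 + 1359.1 + 2232.6 - 2074.9 + 1950.3 - 821.3 = 3960.3
Services: -568.5 + 619.8 + 691.5 = 742.8
Trade balance = 3960.3 + 742.8 = 4703.1
(Excluded from the trade balance — secondary income: contributions paid to international organisations 107.1, pension payments received by residents from foreign governments 143.3; financial account: sale of domestic government bonds to non-residents 589.9; primary income: compensation paid to foreign seasonal workers 119.5, reinvested earnings on direct investment abroad 585.9; capital account: acquisition of foreign patents and trademarks (non-produced assets) 124.1.)

4703.1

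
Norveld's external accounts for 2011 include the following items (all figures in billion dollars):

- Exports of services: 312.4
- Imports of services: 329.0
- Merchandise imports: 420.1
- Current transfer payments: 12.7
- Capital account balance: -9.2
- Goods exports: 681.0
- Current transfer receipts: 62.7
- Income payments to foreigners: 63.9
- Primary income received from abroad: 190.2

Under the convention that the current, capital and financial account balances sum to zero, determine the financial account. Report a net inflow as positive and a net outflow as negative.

Goods balance = 681.0 - 420.1 = 260.9
Services balance = 312.4 - 329.0 = -16.6
Trade balance (goods + services) = 260.9 + (-16.6) = 244.3
Net primary income = 190.2 - 63.9 = 126.3
Net secondary income = 62.7 - 12.7 = 50.0
Current account = 244.3 + 126.3 + 50.0 = 420.6
Financial account = -(420.6 + (-9.2)) = -411.4

-411.4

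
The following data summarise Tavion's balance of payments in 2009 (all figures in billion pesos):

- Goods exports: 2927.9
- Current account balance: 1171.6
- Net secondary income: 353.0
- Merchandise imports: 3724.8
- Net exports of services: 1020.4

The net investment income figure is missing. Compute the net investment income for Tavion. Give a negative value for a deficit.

Current account = goods balance + services balance + net primary income + net secondary income
Sum of the known components = 576.5
Net investment income = CA - (known components) = 1171.6 - 576.5 = 595.1

595.1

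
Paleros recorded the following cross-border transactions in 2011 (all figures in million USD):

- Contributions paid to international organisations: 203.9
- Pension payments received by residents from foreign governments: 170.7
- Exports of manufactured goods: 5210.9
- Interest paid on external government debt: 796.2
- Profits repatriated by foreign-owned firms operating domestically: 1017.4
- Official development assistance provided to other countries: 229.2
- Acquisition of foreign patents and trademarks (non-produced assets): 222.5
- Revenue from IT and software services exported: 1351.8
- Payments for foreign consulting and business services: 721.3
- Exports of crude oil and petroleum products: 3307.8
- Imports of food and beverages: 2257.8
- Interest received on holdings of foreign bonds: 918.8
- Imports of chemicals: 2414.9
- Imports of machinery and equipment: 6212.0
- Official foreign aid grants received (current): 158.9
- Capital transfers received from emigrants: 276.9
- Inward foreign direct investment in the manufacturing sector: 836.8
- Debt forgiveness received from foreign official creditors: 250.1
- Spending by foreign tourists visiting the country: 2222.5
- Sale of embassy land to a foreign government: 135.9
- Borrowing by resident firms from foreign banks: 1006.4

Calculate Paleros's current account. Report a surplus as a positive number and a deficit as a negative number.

Goods: 3307.8 + 5210.9 - 6212.0 - 2257.8 - 2414.9 = -2366.0
Services: 2222.5 - 721.3 + 1351.8 = 2853.0
Primary income: -1017.4 - 796.2 + 918.8 = -894.8
Secondary income: -203.9 + 158.9 - 229.2 + 170.7 = -103.5
Current account = (-2366.0) + 2853.0 + (-894.8) + (-103.5) = -511.3
(Excluded from the current account — capital account: acquisition of foreign patents and trademarks (non-produced assets) 222.5, capital transfers received from emigrants 276.9, debt forgiveness received from foreign official creditors 250.1, sale of embassy land to a foreign government 135.9; financial account: inward foreign direct investment in the manufacturing sector 836.8, borrowing by resident firms from foreign banks 1006.4.)

-511.3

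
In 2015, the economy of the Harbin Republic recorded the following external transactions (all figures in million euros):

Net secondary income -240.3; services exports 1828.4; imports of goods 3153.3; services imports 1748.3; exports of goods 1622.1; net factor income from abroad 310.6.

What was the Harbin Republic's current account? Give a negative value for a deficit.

-1380.8

Goods balance = 1622.1 - 3153.3 = -1531.2
Services balance = 1828.4 - 1748.3 = 80.1
Trade balance (goods + services) = -1531.2 + 80.1 = -1451.1
Net primary income = 310.6
Net secondary income = -240.3
Current account = -1451.1 + 310.6 + (-240.3) = -1380.8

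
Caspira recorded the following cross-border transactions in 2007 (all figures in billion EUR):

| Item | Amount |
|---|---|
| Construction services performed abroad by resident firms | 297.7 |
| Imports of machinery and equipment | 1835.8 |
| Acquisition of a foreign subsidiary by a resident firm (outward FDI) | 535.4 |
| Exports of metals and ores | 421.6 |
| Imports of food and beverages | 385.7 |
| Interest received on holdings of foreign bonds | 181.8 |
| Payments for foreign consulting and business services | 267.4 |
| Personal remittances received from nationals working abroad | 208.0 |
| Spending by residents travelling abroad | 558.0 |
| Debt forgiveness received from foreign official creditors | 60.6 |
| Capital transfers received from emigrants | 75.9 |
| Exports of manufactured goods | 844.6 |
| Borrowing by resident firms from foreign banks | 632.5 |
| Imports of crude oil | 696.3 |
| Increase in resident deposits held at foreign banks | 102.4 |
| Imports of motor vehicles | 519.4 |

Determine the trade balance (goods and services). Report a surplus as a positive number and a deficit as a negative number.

Goods: -1835.8 + 421.6 - 519.4 + 844.6 - 696.3 - 385.7 = -2171.0
Services: -267.4 - 558.0 + 297.7 = -527.7
Trade balance = -2171.0 + (-527.7) = -2698.7
(Excluded from the trade balance — financial account: acquisition of a foreign subsidiary by a resident firm (outward FDI) 535.4, borrowing by resident firms from foreign banks 632.5, increase in resident deposits held at foreign banks 102.4; primary income: interest received on holdings of foreign bonds 181.8; secondary income: personal remittances received from nationals working abroad 208.0; capital account: debt forgiveness received from foreign official creditors 60.6, capital transfers received from emigrants 75.9.)

-2698.7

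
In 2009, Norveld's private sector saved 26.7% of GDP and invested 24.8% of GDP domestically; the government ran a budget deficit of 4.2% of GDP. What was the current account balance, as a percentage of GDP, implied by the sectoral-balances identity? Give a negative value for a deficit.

By the sectoral-balances identity, CA = (S_private - I) + (T - G).
Private balance = 26.7 - 24.8 = 1.9
Government balance (T - G) = -4.2
CA = 1.9 + (-4.2) = -2.3

-2.3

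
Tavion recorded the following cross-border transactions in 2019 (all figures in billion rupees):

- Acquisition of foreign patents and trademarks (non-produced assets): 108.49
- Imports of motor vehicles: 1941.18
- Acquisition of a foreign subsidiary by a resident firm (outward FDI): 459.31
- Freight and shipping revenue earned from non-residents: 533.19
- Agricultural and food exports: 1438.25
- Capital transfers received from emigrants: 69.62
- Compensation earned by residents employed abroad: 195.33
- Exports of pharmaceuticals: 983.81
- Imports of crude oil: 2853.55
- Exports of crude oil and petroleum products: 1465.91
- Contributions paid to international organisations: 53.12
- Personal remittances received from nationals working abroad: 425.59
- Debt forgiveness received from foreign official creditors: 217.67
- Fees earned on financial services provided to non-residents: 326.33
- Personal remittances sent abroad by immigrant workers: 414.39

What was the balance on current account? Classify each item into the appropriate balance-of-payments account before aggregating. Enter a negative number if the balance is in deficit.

Goods: -2853.55 + 1438.25 + 983.81 - 1941.18 + 1465.91 = -906.76
Services: 326.33 + 533.19 = 859.52
Primary income: 195.33
Secondary income: -414.39 + 425.59 - 53.12 = -41.92
Current account = (-906.76) + 859.52 + 195.33 + (-41.92) = 106.17
(Excluded from the current account — capital account: acquisition of foreign patents and trademarks (non-produced assets) 108.49, capital transfers received from emigrants 69.62, debt forgiveness received from foreign official creditors 217.67; financial account: acquisition of a foreign subsidiary by a resident firm (outward FDI) 459.31.)

106.17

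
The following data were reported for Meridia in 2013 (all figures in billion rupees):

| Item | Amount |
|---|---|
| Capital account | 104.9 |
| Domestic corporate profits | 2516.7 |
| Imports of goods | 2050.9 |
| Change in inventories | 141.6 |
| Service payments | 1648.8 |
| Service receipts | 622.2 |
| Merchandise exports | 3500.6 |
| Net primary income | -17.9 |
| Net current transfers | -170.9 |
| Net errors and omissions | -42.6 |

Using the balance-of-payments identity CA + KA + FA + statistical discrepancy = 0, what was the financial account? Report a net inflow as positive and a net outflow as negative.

Goods balance = 3500.6 - 2050.9 = 1449.7
Services balance = 622.2 - 1648.8 = -1026.6
Trade balance (goods + services) = 1449.7 + (-1026.6) = 423.1
Net primary income = -17.9
Net secondary income = -170.9
Current account = 423.1 + (-17.9) + (-170.9) = 234.3
Financial account = -(234.3 + 104.9 + (-42.6)) = -296.6

-296.6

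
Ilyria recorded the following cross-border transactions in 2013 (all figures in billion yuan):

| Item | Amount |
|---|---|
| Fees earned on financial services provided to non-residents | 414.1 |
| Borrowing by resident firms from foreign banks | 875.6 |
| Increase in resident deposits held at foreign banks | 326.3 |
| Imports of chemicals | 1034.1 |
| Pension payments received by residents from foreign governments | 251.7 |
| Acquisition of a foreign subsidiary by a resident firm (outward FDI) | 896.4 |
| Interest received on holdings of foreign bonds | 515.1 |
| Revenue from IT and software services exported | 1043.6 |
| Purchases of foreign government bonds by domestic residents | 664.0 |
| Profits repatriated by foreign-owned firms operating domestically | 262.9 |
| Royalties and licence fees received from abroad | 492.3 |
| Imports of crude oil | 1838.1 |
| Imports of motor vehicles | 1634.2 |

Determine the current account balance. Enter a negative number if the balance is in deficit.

-2052.5

Goods: -1634.2 - 1034.1 - 1838.1 = -4506.4
Services: 1043.6 + 492.3 + 414.1 = 1950.0
Primary income: -262.9 + 515.1 = 252.2
Secondary income: 251.7
Current account = (-4506.4) + 1950.0 + 252.2 + 251.7 = -2052.5
(Excluded from the current account — financial account: borrowing by resident firms from foreign banks 875.6, increase in resident deposits held at foreign banks 326.3, acquisition of a foreign subsidiary by a resident firm (outward FDI) 896.4, purchases of foreign government bonds by domestic residents 664.0.)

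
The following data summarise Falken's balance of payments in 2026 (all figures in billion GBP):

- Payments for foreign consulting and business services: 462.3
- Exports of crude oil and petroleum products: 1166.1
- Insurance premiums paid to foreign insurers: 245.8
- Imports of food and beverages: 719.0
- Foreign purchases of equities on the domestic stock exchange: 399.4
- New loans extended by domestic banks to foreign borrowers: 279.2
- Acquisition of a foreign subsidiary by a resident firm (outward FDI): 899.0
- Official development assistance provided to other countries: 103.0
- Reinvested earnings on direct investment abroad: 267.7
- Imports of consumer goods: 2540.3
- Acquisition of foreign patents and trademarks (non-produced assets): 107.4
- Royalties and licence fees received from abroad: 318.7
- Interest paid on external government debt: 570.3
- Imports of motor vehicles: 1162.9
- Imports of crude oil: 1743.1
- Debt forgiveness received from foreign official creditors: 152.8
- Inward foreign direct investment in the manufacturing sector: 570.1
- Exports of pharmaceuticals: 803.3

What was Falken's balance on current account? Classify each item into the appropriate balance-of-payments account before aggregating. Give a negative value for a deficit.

Goods: -1162.9 + 1166.1 - 719.0 - 1743.1 - 2540.3 + 803.3 = -4195.9
Services: 318.7 - 245.8 - 462.3 = -389.4
Primary income: -570.3 + 267.7 = -302.6
Secondary income: -103.0
Current account = (-4195.9) + (-389.4) + (-302.6) + (-103.0) = -4990.9
(Excluded from the current account — financial account: foreign purchases of equities on the domestic stock exchange 399.4, new loans extended by domestic banks to foreign borrowers 279.2, acquisition of a foreign subsidiary by a resident firm (outward FDI) 899.0, inward foreign direct investment in the manufacturing sector 570.1; capital account: acquisition of foreign patents and trademarks (non-produced assets) 107.4, debt forgiveness received from foreign official creditors 152.8.)

-4990.9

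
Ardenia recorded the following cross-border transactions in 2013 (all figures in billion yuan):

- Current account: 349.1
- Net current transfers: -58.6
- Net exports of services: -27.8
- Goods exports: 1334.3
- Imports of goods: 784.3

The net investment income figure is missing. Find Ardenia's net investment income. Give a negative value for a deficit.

Current account = goods balance + services balance + net primary income + net secondary income
Sum of the known components = 463.6
Net investment income = CA - (known components) = 349.1 - 463.6 = -114.5

-114.5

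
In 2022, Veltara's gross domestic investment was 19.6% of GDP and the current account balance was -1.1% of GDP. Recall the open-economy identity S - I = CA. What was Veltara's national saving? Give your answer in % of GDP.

S - I = CA (net lending to the rest of the world).
S = I + CA = 19.6 + (-1.1) = 18.5

18.5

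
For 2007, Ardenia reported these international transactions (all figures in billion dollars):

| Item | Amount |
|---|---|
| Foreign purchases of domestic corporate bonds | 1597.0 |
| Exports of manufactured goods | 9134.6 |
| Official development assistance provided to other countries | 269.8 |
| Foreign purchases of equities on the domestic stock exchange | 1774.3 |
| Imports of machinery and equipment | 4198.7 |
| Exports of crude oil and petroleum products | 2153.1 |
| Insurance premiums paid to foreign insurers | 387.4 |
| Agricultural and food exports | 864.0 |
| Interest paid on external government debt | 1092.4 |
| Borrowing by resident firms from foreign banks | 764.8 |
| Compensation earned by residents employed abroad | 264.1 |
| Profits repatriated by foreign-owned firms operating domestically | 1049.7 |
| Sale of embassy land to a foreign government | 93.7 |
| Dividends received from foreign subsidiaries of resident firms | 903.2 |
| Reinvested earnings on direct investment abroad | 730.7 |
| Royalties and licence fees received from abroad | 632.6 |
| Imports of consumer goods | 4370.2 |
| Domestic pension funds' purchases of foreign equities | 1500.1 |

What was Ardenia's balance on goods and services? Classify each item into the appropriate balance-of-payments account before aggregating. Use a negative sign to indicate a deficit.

Goods: 864.0 - 4370.2 + 9134.6 + 2153.1 - 4198.7 = 3582.8
Services: -387.4 + 632.6 = 245.2
Trade balance = 3582.8 + 245.2 = 3828.0
(Excluded from the trade balance — financial account: foreign purchases of domestic corporate bonds 1597.0, foreign purchases of equities on the domestic stock exchange 1774.3, borrowing by resident firms from foreign banks 764.8, domestic pension funds' purchases of foreign equities 1500.1; secondary income: official development assistance provided to other countries 269.8; primary income: interest paid on external government debt 1092.4, compensation earned by residents employed abroad 264.1, profits repatriated by foreign-owned firms operating domestically 1049.7, dividends received from foreign subsidiaries of resident firms 903.2, reinvested earnings on direct investment abroad 730.7; capital account: sale of embassy land to a foreign government 93.7.)

3828.0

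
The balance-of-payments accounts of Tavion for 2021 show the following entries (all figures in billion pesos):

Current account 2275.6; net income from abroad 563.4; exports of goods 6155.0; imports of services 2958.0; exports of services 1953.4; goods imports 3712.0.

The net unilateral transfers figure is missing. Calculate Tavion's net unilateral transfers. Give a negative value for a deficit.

Current account = goods balance + services balance + net primary income + net secondary income
Sum of the known components = 2001.8
Net unilateral transfers = CA - (known components) = 2275.6 - 2001.8 = 273.8

273.8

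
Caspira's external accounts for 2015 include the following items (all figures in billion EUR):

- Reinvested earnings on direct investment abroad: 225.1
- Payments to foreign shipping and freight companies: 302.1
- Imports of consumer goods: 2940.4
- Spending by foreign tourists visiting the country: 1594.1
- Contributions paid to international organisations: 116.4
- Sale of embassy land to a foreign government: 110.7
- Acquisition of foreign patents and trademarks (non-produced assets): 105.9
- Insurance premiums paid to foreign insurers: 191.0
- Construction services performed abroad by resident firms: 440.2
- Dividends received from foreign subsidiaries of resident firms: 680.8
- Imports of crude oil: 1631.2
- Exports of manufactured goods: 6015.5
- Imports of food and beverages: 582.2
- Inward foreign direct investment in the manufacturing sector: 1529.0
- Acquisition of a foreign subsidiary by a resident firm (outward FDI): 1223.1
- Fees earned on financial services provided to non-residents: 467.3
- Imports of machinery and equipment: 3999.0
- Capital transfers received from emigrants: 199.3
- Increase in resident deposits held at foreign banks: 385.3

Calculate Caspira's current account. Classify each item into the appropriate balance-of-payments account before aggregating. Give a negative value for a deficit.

-339.3

Goods: -2940.4 + 6015.5 - 582.2 - 3999.0 - 1631.2 = -3137.3
Services: 467.3 - 302.1 - 191.0 + 440.2 + 1594.1 = 2008.5
Primary income: 225.1 + 680.8 = 905.9
Secondary income: -116.4
Current account = (-3137.3) + 2008.5 + 905.9 + (-116.4) = -339.3
(Excluded from the current account — capital account: sale of embassy land to a foreign government 110.7, acquisition of foreign patents and trademarks (non-produced assets) 105.9, capital transfers received from emigrants 199.3; financial account: inward foreign direct investment in the manufacturing sector 1529.0, acquisition of a foreign subsidiary by a resident firm (outward FDI) 1223.1, increase in resident deposits held at foreign banks 385.3.)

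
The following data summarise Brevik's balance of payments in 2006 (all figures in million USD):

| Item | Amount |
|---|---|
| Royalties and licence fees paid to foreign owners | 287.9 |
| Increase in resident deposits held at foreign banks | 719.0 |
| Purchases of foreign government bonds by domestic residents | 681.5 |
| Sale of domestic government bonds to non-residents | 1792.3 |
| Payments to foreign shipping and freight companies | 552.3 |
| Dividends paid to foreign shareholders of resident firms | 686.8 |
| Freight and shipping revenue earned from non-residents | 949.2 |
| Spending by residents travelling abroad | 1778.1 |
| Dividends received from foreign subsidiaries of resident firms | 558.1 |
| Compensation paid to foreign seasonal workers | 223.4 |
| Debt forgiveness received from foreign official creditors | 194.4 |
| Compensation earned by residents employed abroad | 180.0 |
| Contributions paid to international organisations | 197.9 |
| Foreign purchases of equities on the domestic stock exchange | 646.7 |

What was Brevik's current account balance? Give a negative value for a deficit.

Services: 949.2 - 287.9 - 552.3 - 1778.1 = -1669.1
Primary income: 180.0 + 558.1 - 686.8 - 223.4 = -172.1
Secondary income: -197.9
Current account = (-1669.1) + (-172.1) + (-197.9) = -2039.1
(Excluded from the current account — financial account: increase in resident deposits held at foreign banks 719.0, purchases of foreign government bonds by domestic residents 681.5, sale of domestic government bonds to non-residents 1792.3, foreign purchases of equities on the domestic stock exchange 646.7; capital account: debt forgiveness received from foreign official creditors 194.4.)

-2039.1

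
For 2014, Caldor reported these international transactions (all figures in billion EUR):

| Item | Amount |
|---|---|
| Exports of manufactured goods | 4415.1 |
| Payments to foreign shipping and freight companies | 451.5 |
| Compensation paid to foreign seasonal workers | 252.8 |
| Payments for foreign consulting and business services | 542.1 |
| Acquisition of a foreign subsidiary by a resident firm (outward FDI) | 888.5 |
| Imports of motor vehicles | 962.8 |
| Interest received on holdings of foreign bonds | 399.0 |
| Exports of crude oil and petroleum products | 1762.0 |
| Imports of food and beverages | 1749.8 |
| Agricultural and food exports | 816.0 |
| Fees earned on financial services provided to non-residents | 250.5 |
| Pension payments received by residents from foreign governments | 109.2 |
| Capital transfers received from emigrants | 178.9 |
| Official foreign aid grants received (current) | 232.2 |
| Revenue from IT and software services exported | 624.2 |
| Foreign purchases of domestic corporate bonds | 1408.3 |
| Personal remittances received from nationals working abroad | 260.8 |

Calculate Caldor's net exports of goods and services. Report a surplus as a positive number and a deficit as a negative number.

4161.6

Goods: -962.8 - 1749.8 + 816.0 + 1762.0 + 4415.1 = 4280.5
Services: -542.1 - 451.5 + 624.2 + 250.5 = -118.9
Trade balance = 4280.5 + (-118.9) = 4161.6
(Excluded from the trade balance — primary income: compensation paid to foreign seasonal workers 252.8, interest received on holdings of foreign bonds 399.0; financial account: acquisition of a foreign subsidiary by a resident firm (outward FDI) 888.5, foreign purchases of domestic corporate bonds 1408.3; secondary income: pension payments received by residents from foreign governments 109.2, official foreign aid grants received (current) 232.2, personal remittances received from nationals working abroad 260.8; capital account: capital transfers received from emigrants 178.9.)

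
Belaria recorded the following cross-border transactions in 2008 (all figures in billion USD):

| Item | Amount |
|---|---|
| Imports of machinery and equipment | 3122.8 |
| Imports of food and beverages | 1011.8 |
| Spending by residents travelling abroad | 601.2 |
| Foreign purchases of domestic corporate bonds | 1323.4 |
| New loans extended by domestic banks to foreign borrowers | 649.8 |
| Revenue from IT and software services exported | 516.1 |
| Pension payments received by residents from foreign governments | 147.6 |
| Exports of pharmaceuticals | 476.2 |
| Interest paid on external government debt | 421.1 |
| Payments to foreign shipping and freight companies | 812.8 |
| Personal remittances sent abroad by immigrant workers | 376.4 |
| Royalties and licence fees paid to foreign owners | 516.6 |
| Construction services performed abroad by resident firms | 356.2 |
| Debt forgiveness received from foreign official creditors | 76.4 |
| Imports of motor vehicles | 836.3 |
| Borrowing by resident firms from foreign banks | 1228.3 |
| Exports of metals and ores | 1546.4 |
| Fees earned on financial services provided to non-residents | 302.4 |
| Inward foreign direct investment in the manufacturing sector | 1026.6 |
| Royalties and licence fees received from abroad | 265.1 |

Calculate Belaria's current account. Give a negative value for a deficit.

Goods: -3122.8 + 1546.4 - 1011.8 + 476.2 - 836.3 = -2948.3
Services: 302.4 - 516.6 - 601.2 + 265.1 - 812.8 + 516.1 + 356.2 = -490.8
Primary income: -421.1
Secondary income: 147.6 - 376.4 = -228.8
Current account = (-2948.3) + (-490.8) + (-421.1) + (-228.8) = -4089.0
(Excluded from the current account — financial account: foreign purchases of domestic corporate bonds 1323.4, new loans extended by domestic banks to foreign borrowers 649.8, borrowing by resident firms from foreign banks 1228.3, inward foreign direct investment in the manufacturing sector 1026.6; capital account: debt forgiveness received from foreign official creditors 76.4.)

-4089.0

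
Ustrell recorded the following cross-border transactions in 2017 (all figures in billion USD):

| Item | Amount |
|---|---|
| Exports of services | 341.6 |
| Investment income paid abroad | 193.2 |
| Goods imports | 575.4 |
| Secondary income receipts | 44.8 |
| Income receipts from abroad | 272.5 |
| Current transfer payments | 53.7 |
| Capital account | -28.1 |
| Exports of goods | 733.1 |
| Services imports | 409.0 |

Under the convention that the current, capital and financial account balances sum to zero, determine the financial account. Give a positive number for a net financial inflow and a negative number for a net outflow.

Goods balance = 733.1 - 575.4 = 157.7
Services balance = 341.6 - 409.0 = -67.4
Trade balance (goods + services) = 157.7 + (-67.4) = 90.3
Net primary income = 272.5 - 193.2 = 79.3
Net secondary income = 44.8 - 53.7 = -8.9
Current account = 90.3 + 79.3 + (-8.9) = 160.7
Financial account = -(160.7 + (-28.1)) = -132.6

-132.6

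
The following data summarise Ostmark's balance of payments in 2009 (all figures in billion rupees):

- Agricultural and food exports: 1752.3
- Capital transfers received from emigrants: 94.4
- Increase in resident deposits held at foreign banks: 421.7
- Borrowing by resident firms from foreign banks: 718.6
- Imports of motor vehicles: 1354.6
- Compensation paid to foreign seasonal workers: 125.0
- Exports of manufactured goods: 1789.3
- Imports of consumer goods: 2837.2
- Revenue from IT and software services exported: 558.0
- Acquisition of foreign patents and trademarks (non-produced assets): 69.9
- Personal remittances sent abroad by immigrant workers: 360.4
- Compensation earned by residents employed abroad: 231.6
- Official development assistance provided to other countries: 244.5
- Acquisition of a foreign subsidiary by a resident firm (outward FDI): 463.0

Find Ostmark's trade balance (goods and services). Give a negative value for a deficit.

-92.2

Goods: 1789.3 - 2837.2 - 1354.6 + 1752.3 = -650.2
Services: 558.0
Trade balance = -650.2 + 558.0 = -92.2
(Excluded from the trade balance — capital account: capital transfers received from emigrants 94.4, acquisition of foreign patents and trademarks (non-produced assets) 69.9; financial account: increase in resident deposits held at foreign banks 421.7, borrowing by resident firms from foreign banks 718.6, acquisition of a foreign subsidiary by a resident firm (outward FDI) 463.0; primary income: compensation paid to foreign seasonal workers 125.0, compensation earned by residents employed abroad 231.6; secondary income: personal remittances sent abroad by immigrant workers 360.4, official development assistance provided to other countries 244.5.)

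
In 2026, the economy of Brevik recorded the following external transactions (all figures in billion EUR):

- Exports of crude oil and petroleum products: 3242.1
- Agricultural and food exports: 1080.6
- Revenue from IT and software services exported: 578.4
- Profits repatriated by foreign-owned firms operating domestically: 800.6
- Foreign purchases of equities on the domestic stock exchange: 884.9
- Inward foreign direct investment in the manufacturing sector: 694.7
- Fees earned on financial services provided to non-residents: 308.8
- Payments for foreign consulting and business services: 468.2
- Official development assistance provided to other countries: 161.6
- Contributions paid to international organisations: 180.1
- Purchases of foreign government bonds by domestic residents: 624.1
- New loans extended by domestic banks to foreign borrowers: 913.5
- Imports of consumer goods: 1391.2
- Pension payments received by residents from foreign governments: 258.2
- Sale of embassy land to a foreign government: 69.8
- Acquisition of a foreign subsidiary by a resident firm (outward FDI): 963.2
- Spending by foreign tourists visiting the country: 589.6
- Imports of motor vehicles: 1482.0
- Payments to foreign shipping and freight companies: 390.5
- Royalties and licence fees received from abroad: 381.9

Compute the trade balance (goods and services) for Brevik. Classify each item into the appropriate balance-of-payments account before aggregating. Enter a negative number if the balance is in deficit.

2449.5

Goods: 3242.1 - 1391.2 - 1482.0 + 1080.6 = 1449.5
Services: 589.6 - 468.2 - 390.5 + 381.9 + 578.4 + 308.8 = 1000.0
Trade balance = 1449.5 + 1000.0 = 2449.5
(Excluded from the trade balance — primary income: profits repatriated by foreign-owned firms operating domestically 800.6; financial account: foreign purchases of equities on the domestic stock exchange 884.9, inward foreign direct investment in the manufacturing sector 694.7, purchases of foreign government bonds by domestic residents 624.1, new loans extended by domestic banks to foreign borrowers 913.5, acquisition of a foreign subsidiary by a resident firm (outward FDI) 963.2; secondary income: official development assistance provided to other countries 161.6, contributions paid to international organisations 180.1, pension payments received by residents from foreign governments 258.2; capital account: sale of embassy land to a foreign government 69.8.)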